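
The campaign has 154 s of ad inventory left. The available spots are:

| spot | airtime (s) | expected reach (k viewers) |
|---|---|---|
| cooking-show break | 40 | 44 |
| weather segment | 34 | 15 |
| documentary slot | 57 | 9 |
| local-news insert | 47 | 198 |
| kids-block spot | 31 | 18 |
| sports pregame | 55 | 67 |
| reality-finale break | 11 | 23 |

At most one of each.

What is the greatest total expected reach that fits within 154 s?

Taking cooking-show break + local-news insert + sports pregame + reality-finale break: 153 s used, 332 in expected reach.

332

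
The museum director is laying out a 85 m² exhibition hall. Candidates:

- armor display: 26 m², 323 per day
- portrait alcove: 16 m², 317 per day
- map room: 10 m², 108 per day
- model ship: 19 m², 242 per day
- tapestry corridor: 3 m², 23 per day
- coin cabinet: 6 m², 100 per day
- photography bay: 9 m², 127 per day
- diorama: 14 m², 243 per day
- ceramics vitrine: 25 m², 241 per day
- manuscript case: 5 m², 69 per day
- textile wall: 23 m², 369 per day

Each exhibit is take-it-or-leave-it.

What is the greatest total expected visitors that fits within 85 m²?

The ratio heuristic lands on portrait alcove + map room + coin cabinet + photography bay + diorama + manuscript case + textile wall (1333) but leaves 2 m² idle.
Dropping map room and photography bay and manuscript case frees 24 m²; slotting in armor display (26 m²) lifts the total to 1352 at 85 m².

1352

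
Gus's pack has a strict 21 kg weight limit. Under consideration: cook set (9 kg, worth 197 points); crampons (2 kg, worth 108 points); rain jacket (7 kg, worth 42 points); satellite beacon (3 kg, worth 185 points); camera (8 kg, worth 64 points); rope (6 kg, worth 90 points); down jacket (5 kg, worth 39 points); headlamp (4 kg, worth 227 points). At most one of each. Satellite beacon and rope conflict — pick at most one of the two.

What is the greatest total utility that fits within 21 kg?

717

Cook set + crampons + satellite beacon + headlamp uses 18 of the 21 kg and totals 717.
The spare 3 kg is too small for any remaining item, and no feasible exchange beats 717.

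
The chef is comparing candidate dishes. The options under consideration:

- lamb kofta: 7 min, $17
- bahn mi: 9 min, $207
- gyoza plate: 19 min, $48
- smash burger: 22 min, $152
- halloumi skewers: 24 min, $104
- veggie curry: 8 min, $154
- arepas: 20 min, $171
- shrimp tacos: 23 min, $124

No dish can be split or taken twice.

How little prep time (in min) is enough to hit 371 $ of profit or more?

Minimise min subject to total profit ≥ 371.
lamb kofta + bahn mi + veggie curry reaches 378 using 24 min.
Below 24 min the best achievable stays under 371.

24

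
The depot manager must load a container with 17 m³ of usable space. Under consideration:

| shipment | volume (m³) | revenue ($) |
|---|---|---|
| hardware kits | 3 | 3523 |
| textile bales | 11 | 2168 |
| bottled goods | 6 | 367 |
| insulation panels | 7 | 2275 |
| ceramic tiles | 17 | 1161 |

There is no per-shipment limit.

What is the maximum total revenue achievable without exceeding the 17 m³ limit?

Ranking by ratio (revenue/m³): hardware kits 1174.33, insulation panels 325.00, textile bales 197.09, ceramic tiles 68.29.
The ratio ordering already packs tightly: 5×hardware kits, 15 m³, 17615.
No other feasible combination exceeds 17615.

17615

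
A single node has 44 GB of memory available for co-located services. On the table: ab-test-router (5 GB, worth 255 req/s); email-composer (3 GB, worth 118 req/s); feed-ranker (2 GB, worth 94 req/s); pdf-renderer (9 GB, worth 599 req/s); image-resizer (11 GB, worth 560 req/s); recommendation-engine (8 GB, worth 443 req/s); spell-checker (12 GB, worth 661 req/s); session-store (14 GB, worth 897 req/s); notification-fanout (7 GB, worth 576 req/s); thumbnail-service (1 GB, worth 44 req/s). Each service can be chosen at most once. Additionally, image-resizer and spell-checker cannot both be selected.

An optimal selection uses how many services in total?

5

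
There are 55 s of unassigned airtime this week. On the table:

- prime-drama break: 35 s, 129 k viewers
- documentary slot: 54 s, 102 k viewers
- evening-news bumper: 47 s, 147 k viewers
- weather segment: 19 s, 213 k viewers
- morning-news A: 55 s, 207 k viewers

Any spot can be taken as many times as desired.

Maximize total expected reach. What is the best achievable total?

Best packing: 2×weather segment — 38 s, 426 total.
Every other selection either busts 55 s or fails to beat 426.

426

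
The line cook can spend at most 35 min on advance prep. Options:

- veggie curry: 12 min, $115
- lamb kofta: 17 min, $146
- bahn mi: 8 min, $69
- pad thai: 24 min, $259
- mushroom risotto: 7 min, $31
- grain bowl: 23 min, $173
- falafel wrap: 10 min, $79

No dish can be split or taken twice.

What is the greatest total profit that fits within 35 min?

By profit per min: pad thai 10.79, veggie curry 9.58, bahn mi 8.62, lamb kofta 8.59 lead.
Filling by ratio: bahn mi + pad thai for 328, with 3 min left unused.
Dropping bahn mi frees 8 min; slotting in falafel wrap (10 min) lifts the total to 338 at 34 min.
Runner-up bahn mi + pad thai tops out at 328.

338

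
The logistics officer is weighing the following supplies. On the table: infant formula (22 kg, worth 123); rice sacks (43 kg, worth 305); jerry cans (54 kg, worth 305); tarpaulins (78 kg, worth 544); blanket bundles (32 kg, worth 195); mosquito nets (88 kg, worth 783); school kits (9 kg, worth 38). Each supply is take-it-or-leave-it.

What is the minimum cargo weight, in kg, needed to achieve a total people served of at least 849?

110

Look for the lowest-cargo combination reaching 849.
infant formula + mosquito nets: 906 people served at 110 kg.
No combination under 110 kg hits 849.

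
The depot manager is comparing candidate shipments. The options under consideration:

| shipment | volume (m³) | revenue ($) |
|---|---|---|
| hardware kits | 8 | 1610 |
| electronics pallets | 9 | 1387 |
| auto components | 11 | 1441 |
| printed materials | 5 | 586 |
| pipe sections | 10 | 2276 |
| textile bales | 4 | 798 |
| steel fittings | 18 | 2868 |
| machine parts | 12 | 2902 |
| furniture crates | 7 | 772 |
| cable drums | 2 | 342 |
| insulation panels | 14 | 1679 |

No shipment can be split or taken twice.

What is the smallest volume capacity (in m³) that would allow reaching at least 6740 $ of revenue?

30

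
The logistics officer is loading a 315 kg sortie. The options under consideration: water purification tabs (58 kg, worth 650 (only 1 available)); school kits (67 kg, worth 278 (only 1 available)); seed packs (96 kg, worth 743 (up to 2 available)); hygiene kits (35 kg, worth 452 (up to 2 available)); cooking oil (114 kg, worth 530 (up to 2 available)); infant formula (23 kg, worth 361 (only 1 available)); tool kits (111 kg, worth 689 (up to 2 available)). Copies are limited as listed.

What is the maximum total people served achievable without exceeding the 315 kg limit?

2949

Ranking by ratio (people served/kg): infant formula 15.70, hygiene kits 12.91, water purification tabs 11.21, seed packs 7.74.
A density-first pass picks water purification tabs + school kits + seed packs + 2×hygiene kits + infant formula — 2936 at 314 kg.
Replace school kits and hygiene kits with seed packs: the trade gains 13 net, giving 2949 at 308 kg.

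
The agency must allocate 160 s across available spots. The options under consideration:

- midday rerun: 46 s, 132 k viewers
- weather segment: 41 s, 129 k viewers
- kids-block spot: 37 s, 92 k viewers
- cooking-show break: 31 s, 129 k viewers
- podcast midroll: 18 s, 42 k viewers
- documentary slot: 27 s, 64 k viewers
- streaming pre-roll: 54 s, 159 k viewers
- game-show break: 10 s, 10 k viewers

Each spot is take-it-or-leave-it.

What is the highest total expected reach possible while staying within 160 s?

484

Ranking by ratio (expected reach/s): cooking-show break 4.16, weather segment 3.15, streaming pre-roll 2.94.
Filling by ratio: weather segment + cooking-show break + documentary slot + streaming pre-roll for 481, with 7 s left unused.
Dropping weather segment frees 41 s; slotting in midday rerun (46 s) lifts the total to 484 at 158 s.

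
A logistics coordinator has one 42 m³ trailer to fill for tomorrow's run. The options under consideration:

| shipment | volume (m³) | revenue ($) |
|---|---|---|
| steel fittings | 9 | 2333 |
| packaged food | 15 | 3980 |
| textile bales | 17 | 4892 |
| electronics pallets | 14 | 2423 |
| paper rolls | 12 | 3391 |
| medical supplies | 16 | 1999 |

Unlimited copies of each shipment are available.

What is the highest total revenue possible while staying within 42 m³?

Ranking by ratio (revenue/m³): textile bales 287.76, paper rolls 282.58, packaged food 265.33, steel fittings 259.22.
Taking the top-ratio shipments first gives 2×textile bales for 9784 (34 m³).
Dropping textile bales frees 17 m³; slotting in 2×paper rolls (24 m³) lifts the total to 11674 at 41 m³.

11674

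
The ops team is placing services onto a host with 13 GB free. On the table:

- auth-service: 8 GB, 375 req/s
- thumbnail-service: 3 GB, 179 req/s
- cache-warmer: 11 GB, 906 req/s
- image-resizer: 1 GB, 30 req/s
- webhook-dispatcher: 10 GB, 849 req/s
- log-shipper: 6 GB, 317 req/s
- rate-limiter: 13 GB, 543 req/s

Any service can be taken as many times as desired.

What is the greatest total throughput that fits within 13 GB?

1028

Taking thumbnail-service + webhook-dispatcher: 13 GB used, 1028 in throughput.
That's the maximum — no swap from here does better than 1028.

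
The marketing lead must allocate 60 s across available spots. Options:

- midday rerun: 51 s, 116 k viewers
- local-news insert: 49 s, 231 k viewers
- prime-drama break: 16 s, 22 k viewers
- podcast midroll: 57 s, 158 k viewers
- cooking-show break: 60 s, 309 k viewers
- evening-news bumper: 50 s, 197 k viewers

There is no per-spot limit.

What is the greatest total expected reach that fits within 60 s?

Cooking-show break uses 60 of the 60 s and totals 309.
That's the maximum — no swap from here does better than 309.

309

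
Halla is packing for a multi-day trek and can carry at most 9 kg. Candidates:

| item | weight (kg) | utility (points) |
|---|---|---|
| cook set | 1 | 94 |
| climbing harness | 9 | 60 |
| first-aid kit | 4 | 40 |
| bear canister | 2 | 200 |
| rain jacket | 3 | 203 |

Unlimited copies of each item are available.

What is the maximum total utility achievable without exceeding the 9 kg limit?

Density check — bear canister 100.00, cook set 94.00, rain jacket 67.67, first-aid kit 10.00 are the best per kg.
Best packing: cook set + 4×bear canister — 9 kg, 894 total.

894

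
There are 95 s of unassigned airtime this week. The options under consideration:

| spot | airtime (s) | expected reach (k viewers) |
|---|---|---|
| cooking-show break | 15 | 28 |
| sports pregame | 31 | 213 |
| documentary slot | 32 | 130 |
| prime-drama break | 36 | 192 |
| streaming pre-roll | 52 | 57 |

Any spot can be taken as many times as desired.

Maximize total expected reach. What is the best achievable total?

Taking 3×sports pregame: 93 s used, 639 in expected reach.
No other feasible combination exceeds 639.

639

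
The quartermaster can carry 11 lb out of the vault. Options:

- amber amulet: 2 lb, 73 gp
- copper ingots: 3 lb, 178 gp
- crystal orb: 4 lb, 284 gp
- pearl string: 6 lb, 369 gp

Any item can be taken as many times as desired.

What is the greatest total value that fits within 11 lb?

746

Best packing: copper ingots + 2×crystal orb — 11 lb, 746 total.
Every other selection either busts 11 lb or fails to beat 746.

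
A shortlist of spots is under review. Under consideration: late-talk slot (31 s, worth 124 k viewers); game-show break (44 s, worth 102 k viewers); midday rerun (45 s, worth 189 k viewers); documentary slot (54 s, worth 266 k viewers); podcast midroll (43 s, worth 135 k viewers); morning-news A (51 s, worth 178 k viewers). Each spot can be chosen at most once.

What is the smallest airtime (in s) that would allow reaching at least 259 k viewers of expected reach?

54

Look for the lowest-airtime combination reaching 259.
Taking documentary slot gives 266 (≥ 259) for 54 s.
Any bundle with less than 54 s falls short of 259.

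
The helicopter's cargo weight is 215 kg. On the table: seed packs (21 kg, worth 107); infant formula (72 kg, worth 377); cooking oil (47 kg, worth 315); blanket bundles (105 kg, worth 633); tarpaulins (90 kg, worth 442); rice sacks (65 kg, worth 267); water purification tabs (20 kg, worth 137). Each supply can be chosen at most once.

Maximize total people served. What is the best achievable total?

1212

Density check — water purification tabs 6.85, cooking oil 6.70, blanket bundles 6.03 are the best per kg.
The ratio heuristic lands on seed packs + cooking oil + blanket bundles + water purification tabs (1192) but leaves 22 kg idle.
Dropping seed packs and cooking oil frees 68 kg; slotting in tarpaulins (90 kg) lifts the total to 1212 at 215 kg.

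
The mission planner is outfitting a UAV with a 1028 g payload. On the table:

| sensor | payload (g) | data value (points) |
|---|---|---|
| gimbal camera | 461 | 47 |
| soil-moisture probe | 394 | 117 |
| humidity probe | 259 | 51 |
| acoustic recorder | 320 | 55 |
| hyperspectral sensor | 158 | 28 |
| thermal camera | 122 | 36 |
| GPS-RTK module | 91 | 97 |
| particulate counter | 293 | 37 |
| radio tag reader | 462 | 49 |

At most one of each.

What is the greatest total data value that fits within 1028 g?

329

Best packing: soil-moisture probe + humidity probe + hyperspectral sensor + thermal camera + GPS-RTK module — 1024 g, 329 total.
The spare 4 g is too small for any remaining sensor, and no exchange beats 329.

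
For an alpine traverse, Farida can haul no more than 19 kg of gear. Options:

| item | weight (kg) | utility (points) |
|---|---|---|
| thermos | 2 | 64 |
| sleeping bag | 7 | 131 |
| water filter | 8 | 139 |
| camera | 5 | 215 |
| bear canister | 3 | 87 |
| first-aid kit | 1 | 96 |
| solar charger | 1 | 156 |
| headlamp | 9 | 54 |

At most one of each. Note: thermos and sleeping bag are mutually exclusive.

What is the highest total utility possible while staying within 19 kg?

693

Taking water filter + camera + bear canister + first-aid kit + solar charger: 18 kg used, 693 in utility.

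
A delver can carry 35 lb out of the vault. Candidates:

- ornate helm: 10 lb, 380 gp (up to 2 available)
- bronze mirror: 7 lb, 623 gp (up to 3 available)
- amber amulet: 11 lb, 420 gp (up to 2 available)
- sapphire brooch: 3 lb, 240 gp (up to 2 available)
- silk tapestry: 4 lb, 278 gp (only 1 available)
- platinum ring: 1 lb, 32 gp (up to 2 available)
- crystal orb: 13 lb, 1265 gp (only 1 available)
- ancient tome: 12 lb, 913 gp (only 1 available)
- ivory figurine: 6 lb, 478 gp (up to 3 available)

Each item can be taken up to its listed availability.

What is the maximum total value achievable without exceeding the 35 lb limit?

3166

By value per lb: crystal orb 97.31, bronze mirror 89.00, sapphire brooch 80.00 lead.
3×bronze mirror + platinum ring + crystal orb uses 35 of the 35 lb and totals 3166.
Every other selection either busts 35 lb or exceeds an availability limit or fails to beat 3166.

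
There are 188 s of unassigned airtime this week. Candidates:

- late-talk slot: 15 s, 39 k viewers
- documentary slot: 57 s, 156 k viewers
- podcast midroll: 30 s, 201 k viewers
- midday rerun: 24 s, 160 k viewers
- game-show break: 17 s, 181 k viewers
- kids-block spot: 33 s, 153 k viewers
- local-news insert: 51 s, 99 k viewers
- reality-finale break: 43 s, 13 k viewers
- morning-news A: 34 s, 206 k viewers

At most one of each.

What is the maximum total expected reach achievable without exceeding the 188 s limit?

Taking the top-ratio spots first gives late-talk slot + podcast midroll + midday rerun + game-show break + kids-block spot + morning-news A for 940 (153 s).
The 33 s tied up in kids-block spot is better spent on documentary slot — total rises to 943 (177 s).

943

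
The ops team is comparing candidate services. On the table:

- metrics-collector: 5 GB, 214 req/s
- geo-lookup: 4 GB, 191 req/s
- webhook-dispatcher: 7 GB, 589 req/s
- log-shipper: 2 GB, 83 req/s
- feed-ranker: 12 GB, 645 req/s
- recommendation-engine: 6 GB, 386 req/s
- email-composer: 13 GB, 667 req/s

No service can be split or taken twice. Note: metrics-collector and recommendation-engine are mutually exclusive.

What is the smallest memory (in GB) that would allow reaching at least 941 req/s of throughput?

Minimise GB subject to total throughput ≥ 941.
webhook-dispatcher + recommendation-engine: 975 throughput at 13 GB.
Any bundle with less than 13 GB falls short of 941.

13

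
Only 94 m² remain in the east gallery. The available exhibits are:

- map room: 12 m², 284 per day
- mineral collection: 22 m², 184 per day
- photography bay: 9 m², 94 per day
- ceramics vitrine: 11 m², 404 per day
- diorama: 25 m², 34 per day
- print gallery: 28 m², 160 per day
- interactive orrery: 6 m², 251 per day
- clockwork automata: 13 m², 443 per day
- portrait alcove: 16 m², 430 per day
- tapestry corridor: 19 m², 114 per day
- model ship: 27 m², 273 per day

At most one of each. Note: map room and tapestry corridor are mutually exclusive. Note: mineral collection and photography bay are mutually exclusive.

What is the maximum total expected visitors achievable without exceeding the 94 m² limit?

2179

Taking map room + photography bay + ceramics vitrine + interactive orrery + clockwork automata + portrait alcove + model ship: 94 m² used, 2179 in expected visitors.
No other feasible combination exceeds 2179.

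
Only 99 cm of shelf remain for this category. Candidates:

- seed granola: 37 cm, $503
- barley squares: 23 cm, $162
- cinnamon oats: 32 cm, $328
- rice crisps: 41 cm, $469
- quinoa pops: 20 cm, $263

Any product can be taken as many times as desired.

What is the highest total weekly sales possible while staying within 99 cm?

1292

A density-first pass picks 2×seed granola + quinoa pops — 1269 at 94 cm.
Replace seed granola with 2×quinoa pops: the trade gains 23 net, giving 1292 at 97 cm.
No other feasible combination exceeds 1292.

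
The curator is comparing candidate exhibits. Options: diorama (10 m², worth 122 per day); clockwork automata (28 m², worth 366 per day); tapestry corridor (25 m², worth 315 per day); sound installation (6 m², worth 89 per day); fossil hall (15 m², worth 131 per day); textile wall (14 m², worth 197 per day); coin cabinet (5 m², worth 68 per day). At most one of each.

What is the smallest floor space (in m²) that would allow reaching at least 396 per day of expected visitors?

30

Minimise m² subject to total expected visitors ≥ 396.
Taking diorama + sound installation + textile wall gives 408 (≥ 396) for 30 m².
No combination under 30 m² hits 396.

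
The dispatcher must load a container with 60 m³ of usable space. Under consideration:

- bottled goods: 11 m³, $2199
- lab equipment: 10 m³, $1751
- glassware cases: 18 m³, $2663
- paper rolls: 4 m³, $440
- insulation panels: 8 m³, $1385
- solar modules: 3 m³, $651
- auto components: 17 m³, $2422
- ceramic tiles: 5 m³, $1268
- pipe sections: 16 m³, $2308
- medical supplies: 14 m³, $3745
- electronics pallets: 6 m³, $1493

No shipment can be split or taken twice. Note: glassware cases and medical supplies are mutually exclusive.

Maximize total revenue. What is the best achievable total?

12492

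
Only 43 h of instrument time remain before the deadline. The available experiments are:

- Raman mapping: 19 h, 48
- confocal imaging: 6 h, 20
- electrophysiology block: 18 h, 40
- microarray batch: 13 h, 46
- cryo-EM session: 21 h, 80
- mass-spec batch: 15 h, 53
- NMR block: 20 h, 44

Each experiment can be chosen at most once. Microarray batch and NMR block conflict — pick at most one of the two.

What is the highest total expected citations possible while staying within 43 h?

The ratio heuristic lands on confocal imaging + microarray batch + cryo-EM session (146) but leaves 3 h idle.
Dropping microarray batch frees 13 h; slotting in mass-spec batch (15 h) lifts the total to 153 at 42 h.

153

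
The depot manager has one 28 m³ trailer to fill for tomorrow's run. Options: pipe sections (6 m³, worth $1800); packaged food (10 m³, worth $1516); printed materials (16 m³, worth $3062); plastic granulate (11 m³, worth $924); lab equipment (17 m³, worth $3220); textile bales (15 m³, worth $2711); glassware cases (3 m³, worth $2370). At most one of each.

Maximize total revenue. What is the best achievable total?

A density-first pass picks pipe sections + printed materials + glassware cases — 7232 at 25 m³.
Replace printed materials with lab equipment: the trade gains 158 net, giving 7390 at 26 m³.
Next best is pipe sections + printed materials + glassware cases at 7232 (25 m³) — short by 158.

7390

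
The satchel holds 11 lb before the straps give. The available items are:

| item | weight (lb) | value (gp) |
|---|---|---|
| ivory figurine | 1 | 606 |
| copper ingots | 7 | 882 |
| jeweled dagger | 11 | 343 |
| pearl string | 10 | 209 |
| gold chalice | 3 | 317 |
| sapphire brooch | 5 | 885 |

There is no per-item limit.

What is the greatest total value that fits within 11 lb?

6666

Ranking by ratio (value/lb): ivory figurine 606.00, sapphire brooch 177.00, copper ingots 126.00.
Best packing: 11×ivory figurine — 11 lb, 6666 total.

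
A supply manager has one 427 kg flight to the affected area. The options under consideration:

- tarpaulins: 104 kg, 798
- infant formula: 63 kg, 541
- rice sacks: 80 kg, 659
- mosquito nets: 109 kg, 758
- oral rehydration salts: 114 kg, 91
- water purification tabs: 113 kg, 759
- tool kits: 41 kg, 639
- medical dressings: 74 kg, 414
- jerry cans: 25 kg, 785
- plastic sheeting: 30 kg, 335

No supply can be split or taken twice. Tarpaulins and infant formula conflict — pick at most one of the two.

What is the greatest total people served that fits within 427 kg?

Density check — jerry cans 31.40, tool kits 15.59, plastic sheeting 11.17, infant formula 8.59 are the best per kg.
Taking infant formula + rice sacks + water purification tabs + tool kits + medical dressings + jerry cans + plastic sheeting: 426 kg used, 4132 in people served.
That's the maximum — no feasible swap from here does better than 4132.

4132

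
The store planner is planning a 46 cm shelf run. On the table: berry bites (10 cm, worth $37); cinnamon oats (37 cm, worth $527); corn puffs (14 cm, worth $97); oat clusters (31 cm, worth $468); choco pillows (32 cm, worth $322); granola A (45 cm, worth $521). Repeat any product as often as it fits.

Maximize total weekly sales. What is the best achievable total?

565

Taking corn puffs + oat clusters: 45 cm used, 565 in weekly sales.
No other feasible combination exceeds 565.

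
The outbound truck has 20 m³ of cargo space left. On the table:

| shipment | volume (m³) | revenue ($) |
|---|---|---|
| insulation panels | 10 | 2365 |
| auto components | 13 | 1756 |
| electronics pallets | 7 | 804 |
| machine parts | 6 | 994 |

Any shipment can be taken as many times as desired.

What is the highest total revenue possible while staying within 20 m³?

Ranking by ratio (revenue/m³): insulation panels 236.50, machine parts 165.67, auto components 135.08.
2×insulation panels uses 20 of the 20 m³ and totals 4730.
Every other selection either busts 20 m³ or fails to beat 4730.

4730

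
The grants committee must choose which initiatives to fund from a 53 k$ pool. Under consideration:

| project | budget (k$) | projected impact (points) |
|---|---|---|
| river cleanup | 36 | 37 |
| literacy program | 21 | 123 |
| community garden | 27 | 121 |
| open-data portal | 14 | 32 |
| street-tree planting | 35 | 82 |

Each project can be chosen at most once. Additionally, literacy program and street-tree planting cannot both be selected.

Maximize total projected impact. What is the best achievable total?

244

By projected impact per k$: literacy program 5.86, community garden 4.48, street-tree planting 2.34 lead.
Literacy program + community garden uses 48 of the 53 k$ and totals 244.
Every other selection either busts 53 k$ or breaks a pairing rule or fails to beat 244.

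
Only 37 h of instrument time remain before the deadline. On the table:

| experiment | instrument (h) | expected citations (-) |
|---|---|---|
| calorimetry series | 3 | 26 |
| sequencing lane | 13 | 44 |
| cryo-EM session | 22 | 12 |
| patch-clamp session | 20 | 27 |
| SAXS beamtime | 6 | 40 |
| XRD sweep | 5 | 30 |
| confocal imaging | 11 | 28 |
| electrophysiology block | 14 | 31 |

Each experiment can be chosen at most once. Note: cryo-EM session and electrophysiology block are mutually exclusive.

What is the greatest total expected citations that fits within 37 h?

Taking the top-ratio experiments first gives calorimetry series + sequencing lane + SAXS beamtime + XRD sweep for 140 (27 h).
Dropping calorimetry series frees 3 h; slotting in confocal imaging (11 h) lifts the total to 142 at 35 h.
Next best is calorimetry series + sequencing lane + SAXS beamtime + electrophysiology block at 141 (36 h) — short by 1.

142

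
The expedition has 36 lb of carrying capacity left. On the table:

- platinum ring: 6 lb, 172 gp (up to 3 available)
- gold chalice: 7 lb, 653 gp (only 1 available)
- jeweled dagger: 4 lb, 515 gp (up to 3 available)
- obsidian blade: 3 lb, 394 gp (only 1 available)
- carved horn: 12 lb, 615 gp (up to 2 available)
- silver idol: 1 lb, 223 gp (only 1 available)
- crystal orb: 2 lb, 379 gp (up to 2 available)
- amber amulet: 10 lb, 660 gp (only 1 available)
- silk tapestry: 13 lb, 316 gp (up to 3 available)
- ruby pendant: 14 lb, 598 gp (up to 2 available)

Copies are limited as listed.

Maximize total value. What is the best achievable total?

4010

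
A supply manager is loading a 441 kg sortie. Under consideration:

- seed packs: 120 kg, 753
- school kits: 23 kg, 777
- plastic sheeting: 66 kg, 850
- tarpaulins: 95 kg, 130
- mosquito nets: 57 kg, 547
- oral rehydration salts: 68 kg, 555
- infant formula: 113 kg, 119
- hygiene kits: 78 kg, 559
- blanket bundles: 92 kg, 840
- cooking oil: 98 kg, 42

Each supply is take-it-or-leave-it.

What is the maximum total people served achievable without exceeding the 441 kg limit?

4326

Ranking by ratio (people served/kg): school kits 33.78, plastic sheeting 12.88, mosquito nets 9.60, blanket bundles 9.13.
Taking the top-ratio supplies first gives school kits + plastic sheeting + mosquito nets + oral rehydration salts + hygiene kits + blanket bundles for 4128 (384 kg).
The 68 kg tied up in oral rehydration salts is better spent on seed packs — total rises to 4326 (436 kg).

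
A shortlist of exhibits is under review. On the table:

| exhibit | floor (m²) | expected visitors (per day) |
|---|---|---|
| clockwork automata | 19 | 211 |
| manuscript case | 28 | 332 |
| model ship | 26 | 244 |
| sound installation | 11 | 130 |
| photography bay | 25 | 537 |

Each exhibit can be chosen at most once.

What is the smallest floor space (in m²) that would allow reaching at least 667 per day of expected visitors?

36

Look for the lowest-floor combination reaching 667.
sound installation + photography bay reaches 667 using 36 m².
Below 36 m² the best achievable stays under 667.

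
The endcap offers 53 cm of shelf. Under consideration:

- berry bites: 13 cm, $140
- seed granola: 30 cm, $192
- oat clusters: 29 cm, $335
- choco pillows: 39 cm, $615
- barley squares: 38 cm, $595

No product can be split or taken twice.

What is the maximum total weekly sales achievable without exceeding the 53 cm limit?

755

Berry bites + choco pillows uses 52 of the 53 cm and totals 755.
The closest alternative, berry bites + barley squares, reaches only 735.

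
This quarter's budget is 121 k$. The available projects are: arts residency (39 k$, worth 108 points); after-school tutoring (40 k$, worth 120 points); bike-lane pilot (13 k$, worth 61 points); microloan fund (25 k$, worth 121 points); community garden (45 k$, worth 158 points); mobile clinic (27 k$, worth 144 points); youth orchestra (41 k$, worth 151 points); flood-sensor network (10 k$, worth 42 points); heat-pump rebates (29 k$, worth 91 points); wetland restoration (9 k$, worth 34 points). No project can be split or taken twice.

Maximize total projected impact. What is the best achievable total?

The ratio heuristic lands on bike-lane pilot + microloan fund + mobile clinic + flood-sensor network + heat-pump rebates + wetland restoration (493) but leaves 8 k$ idle.
Replace heat-pump rebates and wetland restoration with community garden: the trade gains 33 net, giving 526 at 120 k$.

526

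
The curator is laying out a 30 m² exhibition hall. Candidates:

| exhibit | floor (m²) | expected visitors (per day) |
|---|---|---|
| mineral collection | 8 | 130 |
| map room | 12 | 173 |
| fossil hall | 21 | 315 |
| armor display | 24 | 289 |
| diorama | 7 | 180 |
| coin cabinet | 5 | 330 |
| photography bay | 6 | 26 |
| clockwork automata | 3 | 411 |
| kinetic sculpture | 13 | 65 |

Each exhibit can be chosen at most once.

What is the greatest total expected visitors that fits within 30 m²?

1094

Density check — clockwork automata 137.00, coin cabinet 66.00, diorama 25.71 are the best per m².
A density-first pass picks mineral collection + diorama + coin cabinet + photography bay + clockwork automata — 1077 at 29 m².
Dropping mineral collection and photography bay frees 14 m²; slotting in map room (12 m²) lifts the total to 1094 at 27 m².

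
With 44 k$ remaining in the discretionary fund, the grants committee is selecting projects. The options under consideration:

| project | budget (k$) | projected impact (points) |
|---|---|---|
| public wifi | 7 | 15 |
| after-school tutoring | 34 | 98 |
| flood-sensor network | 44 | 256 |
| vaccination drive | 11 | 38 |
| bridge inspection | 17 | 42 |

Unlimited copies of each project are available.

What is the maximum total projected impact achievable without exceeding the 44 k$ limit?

256

The ratio ordering already packs tightly: flood-sensor network, 44 k$, 256.
Every other selection either busts 44 k$ or fails to beat 256.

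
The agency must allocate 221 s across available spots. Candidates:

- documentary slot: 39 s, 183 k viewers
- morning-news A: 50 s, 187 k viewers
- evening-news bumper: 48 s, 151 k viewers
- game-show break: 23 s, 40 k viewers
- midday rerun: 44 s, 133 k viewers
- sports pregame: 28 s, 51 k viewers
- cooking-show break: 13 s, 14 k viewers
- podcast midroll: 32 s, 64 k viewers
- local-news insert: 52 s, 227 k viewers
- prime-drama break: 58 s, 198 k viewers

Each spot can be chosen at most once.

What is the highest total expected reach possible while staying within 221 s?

Greedy by ratio would take documentary slot + morning-news A + cooking-show break + local-news insert + prime-drama break: 212 s used, total 809.
Dropping cooking-show break and prime-drama break frees 71 s; slotting in evening-news bumper + podcast midroll (80 s) lifts the total to 812 at 221 s.
Next best is documentary slot + morning-news A + cooking-show break + local-news insert + prime-drama break at 809 (212 s) — short by 3.

812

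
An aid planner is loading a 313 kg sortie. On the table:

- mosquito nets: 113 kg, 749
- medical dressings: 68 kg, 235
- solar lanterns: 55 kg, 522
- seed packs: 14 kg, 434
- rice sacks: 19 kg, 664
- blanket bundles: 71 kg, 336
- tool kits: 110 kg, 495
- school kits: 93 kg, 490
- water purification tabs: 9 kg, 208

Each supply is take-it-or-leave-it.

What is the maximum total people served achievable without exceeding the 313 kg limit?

3067

Ranking by ratio (people served/kg): rice sacks 34.95, seed packs 31.00, water purification tabs 23.11, solar lanterns 9.49.
Taking mosquito nets + solar lanterns + seed packs + rice sacks + school kits + water purification tabs: 303 kg used, 3067 in people served.
Runner-up mosquito nets + solar lanterns + seed packs + rice sacks + blanket bundles + water purification tabs tops out at 2913.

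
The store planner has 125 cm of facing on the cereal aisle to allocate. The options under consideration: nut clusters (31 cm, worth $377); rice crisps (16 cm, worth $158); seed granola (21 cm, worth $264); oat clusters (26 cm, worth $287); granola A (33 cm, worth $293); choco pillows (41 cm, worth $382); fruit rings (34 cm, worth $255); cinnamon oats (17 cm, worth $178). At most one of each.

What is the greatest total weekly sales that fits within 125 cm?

The ratio heuristic lands on nut clusters + rice crisps + seed granola + oat clusters + cinnamon oats (1264) but leaves 14 cm idle.
Replace rice crisps and cinnamon oats with choco pillows: the trade gains 46 net, giving 1310 at 119 cm.
Nothing else within 125 cm beats 1310.

1310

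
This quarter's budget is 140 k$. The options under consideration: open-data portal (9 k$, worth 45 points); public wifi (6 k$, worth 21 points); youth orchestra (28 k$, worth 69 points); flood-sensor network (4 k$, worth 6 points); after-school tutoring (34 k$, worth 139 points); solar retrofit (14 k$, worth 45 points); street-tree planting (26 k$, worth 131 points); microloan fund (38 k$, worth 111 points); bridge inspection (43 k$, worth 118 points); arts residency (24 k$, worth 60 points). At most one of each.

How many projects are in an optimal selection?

6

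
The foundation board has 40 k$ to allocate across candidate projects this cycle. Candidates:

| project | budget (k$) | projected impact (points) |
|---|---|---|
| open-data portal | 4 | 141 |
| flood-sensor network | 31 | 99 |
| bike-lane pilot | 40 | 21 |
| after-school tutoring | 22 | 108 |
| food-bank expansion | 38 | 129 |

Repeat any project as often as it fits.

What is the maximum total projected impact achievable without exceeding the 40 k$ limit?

Density check — open-data portal 35.25, after-school tutoring 4.91, food-bank expansion 3.39 are the best per k$.
Taking 10×open-data portal: 40 k$ used, 1410 in projected impact.

1410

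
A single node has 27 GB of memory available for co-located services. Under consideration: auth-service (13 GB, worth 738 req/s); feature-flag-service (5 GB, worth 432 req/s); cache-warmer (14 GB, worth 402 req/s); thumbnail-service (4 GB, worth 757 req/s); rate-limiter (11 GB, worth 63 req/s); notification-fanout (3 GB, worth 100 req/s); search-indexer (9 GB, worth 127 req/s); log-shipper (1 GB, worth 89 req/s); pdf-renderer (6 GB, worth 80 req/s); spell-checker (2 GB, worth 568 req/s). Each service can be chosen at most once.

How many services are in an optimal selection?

The maximum throughput within 27 GB is 2595.
For example auth-service + feature-flag-service + thumbnail-service + notification-fanout + spell-checker achieves it, using 27 GB.
Every optimal selection uses 5 services.

5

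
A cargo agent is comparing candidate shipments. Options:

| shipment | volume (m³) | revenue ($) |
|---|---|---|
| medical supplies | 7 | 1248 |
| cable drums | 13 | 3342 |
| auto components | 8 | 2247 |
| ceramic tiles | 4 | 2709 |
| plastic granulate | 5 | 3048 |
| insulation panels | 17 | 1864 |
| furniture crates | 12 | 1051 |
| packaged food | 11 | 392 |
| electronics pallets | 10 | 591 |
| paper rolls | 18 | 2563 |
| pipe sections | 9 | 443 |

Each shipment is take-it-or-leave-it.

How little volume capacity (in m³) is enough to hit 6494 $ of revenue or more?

Look for the lowest-volume combination reaching 6494.
medical supplies + ceramic tiles + plastic granulate: 7005 revenue at 16 m³.
Below 16 m³ the best achievable stays under 6494.

16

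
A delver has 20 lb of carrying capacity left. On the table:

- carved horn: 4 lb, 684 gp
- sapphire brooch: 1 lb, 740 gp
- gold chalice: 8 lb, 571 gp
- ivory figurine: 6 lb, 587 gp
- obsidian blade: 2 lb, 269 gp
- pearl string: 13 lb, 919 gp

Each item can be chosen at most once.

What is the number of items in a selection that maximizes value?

The maximum value within 20 lb is 2612.
One optimal bundle: carved horn + sapphire brooch + obsidian blade + pearl string (20 lb).
All optima have 4 items.

4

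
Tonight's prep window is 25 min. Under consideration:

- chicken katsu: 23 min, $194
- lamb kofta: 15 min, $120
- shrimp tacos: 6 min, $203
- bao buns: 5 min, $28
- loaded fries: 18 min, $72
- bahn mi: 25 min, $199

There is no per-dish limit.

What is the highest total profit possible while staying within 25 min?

Density check — shrimp tacos 33.83, chicken katsu 8.43, lamb kofta 8.00, bahn mi 7.96 are the best per min.
The ratio ordering already packs tightly: 4×shrimp tacos, 24 min, 812.

812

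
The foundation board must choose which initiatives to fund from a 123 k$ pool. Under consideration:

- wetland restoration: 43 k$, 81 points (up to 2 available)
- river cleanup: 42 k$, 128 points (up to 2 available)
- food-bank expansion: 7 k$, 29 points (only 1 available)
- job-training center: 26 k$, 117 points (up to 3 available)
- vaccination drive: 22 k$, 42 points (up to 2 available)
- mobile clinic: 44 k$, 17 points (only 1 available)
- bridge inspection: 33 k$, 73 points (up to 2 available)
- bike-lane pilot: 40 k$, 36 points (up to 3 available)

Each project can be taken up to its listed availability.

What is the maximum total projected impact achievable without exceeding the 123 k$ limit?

479

A density-first pass picks food-bank expansion + 3×job-training center + bridge inspection — 453 at 118 k$.
Dropping food-bank expansion and bridge inspection frees 40 k$; slotting in river cleanup (42 k$) lifts the total to 479 at 120 k$.
The spare 3 k$ is too small for any remaining project, and no exchange beats 479.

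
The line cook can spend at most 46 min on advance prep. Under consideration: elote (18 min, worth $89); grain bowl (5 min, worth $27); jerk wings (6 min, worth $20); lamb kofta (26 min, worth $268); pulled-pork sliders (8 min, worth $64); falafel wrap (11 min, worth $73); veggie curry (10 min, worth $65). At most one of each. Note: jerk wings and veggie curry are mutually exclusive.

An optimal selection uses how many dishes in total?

Optimal total is 405.
One optimal bundle: lamb kofta + pulled-pork sliders + falafel wrap (45 min).
Any selection reaching 405 contains exactly 3 dishes.

3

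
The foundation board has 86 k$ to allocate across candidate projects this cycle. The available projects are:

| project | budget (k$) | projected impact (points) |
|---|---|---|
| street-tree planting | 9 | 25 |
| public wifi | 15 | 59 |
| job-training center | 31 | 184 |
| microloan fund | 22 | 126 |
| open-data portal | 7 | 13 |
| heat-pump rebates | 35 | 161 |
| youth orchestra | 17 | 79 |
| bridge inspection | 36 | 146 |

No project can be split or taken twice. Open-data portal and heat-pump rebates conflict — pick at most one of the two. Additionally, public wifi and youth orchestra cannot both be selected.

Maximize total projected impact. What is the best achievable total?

Best packing: street-tree planting + job-training center + microloan fund + open-data portal + youth orchestra — 86 k$, 427 total.

427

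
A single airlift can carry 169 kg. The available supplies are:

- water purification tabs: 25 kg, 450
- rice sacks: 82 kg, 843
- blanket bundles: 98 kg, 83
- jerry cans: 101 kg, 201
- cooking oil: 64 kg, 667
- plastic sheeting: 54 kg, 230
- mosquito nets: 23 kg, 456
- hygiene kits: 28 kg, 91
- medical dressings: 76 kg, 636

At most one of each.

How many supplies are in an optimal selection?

3

Best achievable people served is 1966.
rice sacks + cooking oil + mosquito nets hits 1966 at 169 kg.
Any selection reaching 1966 contains exactly 3 supplies.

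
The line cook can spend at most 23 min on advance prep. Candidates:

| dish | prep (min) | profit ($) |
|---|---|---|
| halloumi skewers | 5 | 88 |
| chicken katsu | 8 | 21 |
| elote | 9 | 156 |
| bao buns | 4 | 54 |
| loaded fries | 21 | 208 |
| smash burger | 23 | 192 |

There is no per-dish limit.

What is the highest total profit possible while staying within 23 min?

Density check — halloumi skewers 17.60, elote 17.33, bao buns 13.50 are the best per min.
Greedy by ratio would take 4×halloumi skewers: 20 min used, total 352.
Dropping 3×halloumi skewers frees 15 min; slotting in 2×elote (18 min) lifts the total to 400 at 23 min.
Every other selection either busts 23 min or fails to beat 400.

400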